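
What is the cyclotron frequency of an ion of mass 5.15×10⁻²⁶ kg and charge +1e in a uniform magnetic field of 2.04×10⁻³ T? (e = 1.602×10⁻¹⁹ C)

f = |q|B/(2πm).
f = (1.602×10⁻¹⁹)(2.04×10⁻³)/(2π·5.15×10⁻²⁶) ≈ 1010 Hz.

f ≈ 1010 Hz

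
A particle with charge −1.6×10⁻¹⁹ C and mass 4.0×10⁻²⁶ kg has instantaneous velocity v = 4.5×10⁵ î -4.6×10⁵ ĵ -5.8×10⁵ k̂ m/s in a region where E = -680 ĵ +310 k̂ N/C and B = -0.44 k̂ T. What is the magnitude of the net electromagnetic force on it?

v×B = (2.02×10⁵, 1.98×10⁵, 0) N/C.
E + v×B = (2.02×10⁵, 1.97×10⁵, 310) N/C.
F = q(E + v×B) = (−1.6×10⁻¹⁹ C)·(2.02×10⁵, 1.97×10⁵, 310) = (-3.24×10⁻¹⁴, -3.16×10⁻¹⁴, -4.96×10⁻¹⁷) N.
|F| = 4.52×10⁻¹⁴ N.

|F| ≈ 4.52×10⁻¹⁴ N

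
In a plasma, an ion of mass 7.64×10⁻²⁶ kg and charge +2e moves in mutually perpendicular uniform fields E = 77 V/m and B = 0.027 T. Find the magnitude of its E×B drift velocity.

v_d ≈ 2900 m/s

In crossed fields the guiding centre drifts at v_d = |E×B|/B² = E/B, independent of charge and mass.
v_d = 77/0.027 = 2900 m/s.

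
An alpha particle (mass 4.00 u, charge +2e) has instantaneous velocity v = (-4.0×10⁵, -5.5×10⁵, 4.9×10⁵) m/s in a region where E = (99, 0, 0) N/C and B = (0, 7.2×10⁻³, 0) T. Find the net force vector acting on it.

F ≈ (-1.10×10⁻¹⁵, 0, -9.23×10⁻¹⁶) N

v×B = (-3530, 0, -2880) N/C.
E + v×B = (-3430, 0, -2880) N/C.
F = q(E + v×B) = (3.204×10⁻¹⁹ C)·(-3430, 0, -2880) = (-1.10×10⁻¹⁵, 0, -9.23×10⁻¹⁶) N.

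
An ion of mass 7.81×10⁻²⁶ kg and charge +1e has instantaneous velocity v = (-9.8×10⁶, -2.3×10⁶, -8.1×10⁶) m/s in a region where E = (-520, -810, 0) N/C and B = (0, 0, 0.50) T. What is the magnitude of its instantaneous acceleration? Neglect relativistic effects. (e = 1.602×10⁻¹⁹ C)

|a| ≈ 1.03×10¹³ m/s²

v×B = (-1.15×10⁶, 4.90×10⁶, 0) N/C.
E + v×B = (-1.15×10⁶, 4.90×10⁶, 0) N/C.
F = q(E + v×B) = (1.602×10⁻¹⁹ C)·(-1.15×10⁶, 4.90×10⁶, 0) = (-1.84×10⁻¹³, 7.85×10⁻¹³, 0) N.
|a| = |F|/m = 8.062×10⁻¹³/7.81×10⁻²⁶ ≈ 1.03×10¹³ m/s².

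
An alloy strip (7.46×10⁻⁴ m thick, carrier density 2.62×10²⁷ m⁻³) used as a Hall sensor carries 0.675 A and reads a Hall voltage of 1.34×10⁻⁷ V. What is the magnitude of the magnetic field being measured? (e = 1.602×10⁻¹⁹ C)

From V_H = IB/(n e t), B = V_H n e t / I.
B = (1.34×10⁻⁷)(2.62×10²⁷)(1.602×10⁻¹⁹)(7.46×10⁻⁴)/0.675 ≈ 0.0622 T.

B ≈ 0.0622 T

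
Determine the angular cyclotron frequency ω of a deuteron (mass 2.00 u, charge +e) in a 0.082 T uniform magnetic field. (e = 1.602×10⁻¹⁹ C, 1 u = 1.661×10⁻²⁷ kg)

ω = |q|B/m.
ω = (1.602×10⁻¹⁹)(0.082)/3.322×10⁻²⁷ ≈ 4.0×10⁶ rad/s.

ω ≈ 4.0×10⁶ rad/s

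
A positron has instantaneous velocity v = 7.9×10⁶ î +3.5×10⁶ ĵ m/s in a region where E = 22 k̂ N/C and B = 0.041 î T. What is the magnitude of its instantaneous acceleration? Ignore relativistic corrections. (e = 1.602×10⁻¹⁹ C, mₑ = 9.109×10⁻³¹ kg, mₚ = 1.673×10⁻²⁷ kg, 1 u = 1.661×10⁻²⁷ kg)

|a| ≈ 2.52×10¹⁶ m/s²

v×B = (0, 0, -1.44×10⁵) N/C.
E + v×B = (0, 0, -1.43×10⁵) N/C.
F = q(E + v×B) = (1.602×10⁻¹⁹ C)·(0, 0, -1.43×10⁵) = (0, 0, -2.30×10⁻¹⁴) N.
|a| = |F|/m = 2.299×10⁻¹⁴/9.109×10⁻³¹ ≈ 2.52×10¹⁶ m/s².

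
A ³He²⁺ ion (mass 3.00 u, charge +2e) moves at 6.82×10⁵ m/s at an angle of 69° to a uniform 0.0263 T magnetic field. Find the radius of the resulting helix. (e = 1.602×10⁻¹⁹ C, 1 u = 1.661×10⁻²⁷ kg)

v⊥ = v sinθ = 6.82×10⁵·sin69° ≈ 6.367×10⁵ m/s.
r = m v⊥/(|q|B) = (4.983×10⁻²⁷)(6.367×10⁵)/((3.204×10⁻¹⁹)(0.0263)) ≈ 0.377 m.

r ≈ 0.377 m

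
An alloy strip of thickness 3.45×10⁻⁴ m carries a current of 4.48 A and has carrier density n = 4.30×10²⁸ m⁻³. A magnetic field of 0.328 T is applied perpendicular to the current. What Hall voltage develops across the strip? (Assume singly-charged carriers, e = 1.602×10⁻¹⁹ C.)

V_H ≈ 6.18×10⁻⁷ V

V_H = IB/(n e t).
V_H = (4.48)(0.328)/((4.30×10²⁸)(1.602×10⁻¹⁹)(3.45×10⁻⁴)) ≈ 6.18×10⁻⁷ V.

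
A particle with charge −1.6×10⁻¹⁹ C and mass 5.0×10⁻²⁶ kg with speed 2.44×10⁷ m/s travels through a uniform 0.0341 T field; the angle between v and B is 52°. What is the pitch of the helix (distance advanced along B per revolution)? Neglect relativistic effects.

v∥ = v cosθ = 2.44×10⁷·cos52° ≈ 1.502×10⁷ m/s.
T = 2πm/(|q|B) = 2π(5.0×10⁻²⁶)/((1.6×10⁻¹⁹)(0.0341)) ≈ 5.758×10⁻⁵ s.
pitch = v∥ T = (1.502×10⁷)(5.758×10⁻⁵) ≈ 865 m.

p ≈ 865 m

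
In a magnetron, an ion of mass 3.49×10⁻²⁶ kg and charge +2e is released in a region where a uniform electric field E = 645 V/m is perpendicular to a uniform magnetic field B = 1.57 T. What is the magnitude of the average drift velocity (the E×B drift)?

v_d ≈ 411 m/s

In crossed fields the guiding centre drifts at v_d = |E×B|/B² = E/B, independent of charge and mass.
v_d = 645/1.57 = 411 m/s.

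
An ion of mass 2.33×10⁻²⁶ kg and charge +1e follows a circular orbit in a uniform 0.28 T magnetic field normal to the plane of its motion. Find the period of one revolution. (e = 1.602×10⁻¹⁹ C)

The cyclotron period depends only on m, q, B: T = 2πm/(|q|B).
T = 2π(2.33×10⁻²⁶)/((1.602×10⁻¹⁹)(0.28)) ≈ 3.3×10⁻⁶ s.

T ≈ 3.3×10⁻⁶ s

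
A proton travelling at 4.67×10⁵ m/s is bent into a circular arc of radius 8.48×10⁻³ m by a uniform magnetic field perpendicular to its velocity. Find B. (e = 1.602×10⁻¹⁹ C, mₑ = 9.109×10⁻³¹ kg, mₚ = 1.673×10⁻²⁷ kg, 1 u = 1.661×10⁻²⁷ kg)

B ≈ 0.575 T

From |q|vB = mv²/r, B = mv/(|q|r).
B = (1.673×10⁻²⁷)(4.67×10⁵)/((1.602×10⁻¹⁹)(8.48×10⁻³)) ≈ 0.575 T.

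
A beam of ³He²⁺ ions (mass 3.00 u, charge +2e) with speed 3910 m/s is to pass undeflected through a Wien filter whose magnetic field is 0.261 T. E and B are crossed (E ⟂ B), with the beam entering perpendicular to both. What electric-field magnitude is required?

For straight-line motion qE = qvB, so E = vB.
E = 3910 × 0.261 = 1020 V/m.

E = 1020 V/m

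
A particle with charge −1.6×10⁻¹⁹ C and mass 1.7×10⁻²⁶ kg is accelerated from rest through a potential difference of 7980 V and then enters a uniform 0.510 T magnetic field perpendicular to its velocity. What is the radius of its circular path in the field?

Acceleration: |q|V = ½mv² ⇒ v = √(2|q|V/m) = √(2·1.6×10⁻¹⁹·7980/1.7×10⁻²⁶) ≈ 3.876×10⁵ m/s.
In the field: r = mv/(|q|B) = (1.7×10⁻²⁶)(3.876×10⁵)/((1.6×10⁻¹⁹)(0.510)) ≈ 0.0807 m.

r ≈ 0.0807 m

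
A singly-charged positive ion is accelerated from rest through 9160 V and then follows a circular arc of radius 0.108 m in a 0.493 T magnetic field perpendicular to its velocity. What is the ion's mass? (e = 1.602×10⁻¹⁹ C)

m ≈ 2.48×10⁻²⁶ kg

Combine |q|V = ½mv² and r = mv/(|q|B): eliminate v to get m = qB²r²/(2V).
m = (1.602×10⁻¹⁹)(0.493)²(0.108)²/(2·9160) ≈ 2.48×10⁻²⁶ kg.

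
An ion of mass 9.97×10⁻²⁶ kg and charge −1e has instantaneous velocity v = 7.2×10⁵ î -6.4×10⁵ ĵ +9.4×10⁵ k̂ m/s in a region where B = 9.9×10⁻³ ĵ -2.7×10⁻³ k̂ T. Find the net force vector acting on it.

v×B = (-7580, 1940, 7130) N/C.
F = q v×B = (−1.602×10⁻¹⁹ C)·(-7580, 1940, 7130) = (1.21×10⁻¹⁵, -3.11×10⁻¹⁶, -1.14×10⁻¹⁵) N.

F ≈ (1.21×10⁻¹⁵, -3.11×10⁻¹⁶, -1.14×10⁻¹⁵) N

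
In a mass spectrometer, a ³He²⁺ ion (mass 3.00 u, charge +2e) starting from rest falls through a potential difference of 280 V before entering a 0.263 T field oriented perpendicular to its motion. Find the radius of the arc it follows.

Acceleration: |q|V = ½mv² ⇒ v = √(2|q|V/m) = √(2·3.204×10⁻¹⁹·280/4.983×10⁻²⁷) ≈ 1.898×10⁵ m/s.
In the field: r = mv/(|q|B) = (4.983×10⁻²⁷)(1.898×10⁵)/((3.204×10⁻¹⁹)(0.263)) ≈ 0.0112 m.

r ≈ 0.0112 m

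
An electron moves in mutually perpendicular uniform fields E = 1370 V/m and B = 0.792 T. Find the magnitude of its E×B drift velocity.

v_d ≈ 1730 m/s

The E×B drift speed is v_d = E/B.
v_d = 1370/0.792 = 1730 m/s.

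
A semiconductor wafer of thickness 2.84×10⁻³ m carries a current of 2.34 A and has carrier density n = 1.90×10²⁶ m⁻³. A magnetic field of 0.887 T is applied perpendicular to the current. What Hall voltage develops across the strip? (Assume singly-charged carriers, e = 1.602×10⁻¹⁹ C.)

V_H ≈ 2.40×10⁻⁵ V

V_H = IB/(n e t).
V_H = (2.34)(0.887)/((1.90×10²⁶)(1.602×10⁻¹⁹)(2.84×10⁻³)) ≈ 2.40×10⁻⁵ V.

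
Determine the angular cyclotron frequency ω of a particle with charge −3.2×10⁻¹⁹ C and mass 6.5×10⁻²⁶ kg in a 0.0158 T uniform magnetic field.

ω = |q|B/m.
ω = (3.2×10⁻¹⁹)(0.0158)/6.5×10⁻²⁶ ≈ 7.78×10⁴ rad/s.

ω ≈ 7.78×10⁴ rad/s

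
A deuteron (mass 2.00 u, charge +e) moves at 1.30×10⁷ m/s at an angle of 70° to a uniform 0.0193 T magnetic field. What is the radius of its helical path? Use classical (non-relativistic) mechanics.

v⊥ = v sinθ = 1.30×10⁷·sin70° ≈ 1.222×10⁷ m/s.
r = m v⊥/(|q|B) = (3.322×10⁻²⁷)(1.222×10⁷)/((1.602×10⁻¹⁹)(0.0193)) ≈ 13.1 m.

r ≈ 13.1 m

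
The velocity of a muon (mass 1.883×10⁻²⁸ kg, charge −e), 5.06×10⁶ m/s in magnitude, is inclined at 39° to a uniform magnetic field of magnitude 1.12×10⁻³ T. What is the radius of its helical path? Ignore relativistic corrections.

r ≈ 3.34 m

v⊥ = v sinθ = 5.06×10⁶·sin39° ≈ 3.184×10⁶ m/s.
r = m v⊥/(|q|B) = (1.883×10⁻²⁸)(3.184×10⁶)/((1.602×10⁻¹⁹)(1.12×10⁻³)) ≈ 3.34 m.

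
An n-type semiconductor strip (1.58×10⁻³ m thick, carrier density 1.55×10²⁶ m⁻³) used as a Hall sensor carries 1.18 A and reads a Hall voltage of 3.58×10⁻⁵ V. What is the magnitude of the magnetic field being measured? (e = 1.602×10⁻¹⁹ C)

B ≈ 1.19 T

From V_H = IB/(n e t), B = V_H n e t / I.
B = (3.58×10⁻⁵)(1.55×10²⁶)(1.602×10⁻¹⁹)(1.58×10⁻³)/1.18 ≈ 1.19 T.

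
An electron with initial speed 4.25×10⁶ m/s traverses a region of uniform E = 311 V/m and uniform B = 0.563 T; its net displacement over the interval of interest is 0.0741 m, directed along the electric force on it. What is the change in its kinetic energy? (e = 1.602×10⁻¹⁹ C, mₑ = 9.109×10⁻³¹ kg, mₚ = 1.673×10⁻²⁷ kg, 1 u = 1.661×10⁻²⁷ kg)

ΔKE ≈ 3.69×10⁻¹⁸ J

The magnetic force is always ⟂ v and does no work; only the electric force changes KE.
ΔKE = F_E · d = |q|E d = (1.602×10⁻¹⁹)(311)(0.0741) ≈ 3.69×10⁻¹⁸ J.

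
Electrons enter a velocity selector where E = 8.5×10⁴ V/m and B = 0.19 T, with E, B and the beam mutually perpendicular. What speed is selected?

Zero net Lorentz force requires |qE| = |q v×B|, i.e. E = vB.
v = E/B = 8.5×10⁴/0.19 = 4.5×10⁵ m/s.
The result is independent of the particle's charge and mass.

v = 4.5×10⁵ m/s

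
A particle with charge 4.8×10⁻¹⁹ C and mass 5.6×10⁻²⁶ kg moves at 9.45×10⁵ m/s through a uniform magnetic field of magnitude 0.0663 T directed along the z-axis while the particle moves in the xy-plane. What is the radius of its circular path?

r ≈ 1.66 m

The magnetic force provides the centripetal force: |q|vB = mv²/r.
r = mv/(|q|B) = (5.6×10⁻²⁶)(9.45×10⁵)/((4.8×10⁻¹⁹)(0.0663)) ≈ 1.66 m.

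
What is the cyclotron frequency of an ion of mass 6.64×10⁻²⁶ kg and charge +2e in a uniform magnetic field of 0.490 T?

f = |q|B/(2πm).
f = (3.204×10⁻¹⁹)(0.490)/(2π·6.64×10⁻²⁶) ≈ 3.76×10⁵ Hz.

f ≈ 3.76×10⁵ Hz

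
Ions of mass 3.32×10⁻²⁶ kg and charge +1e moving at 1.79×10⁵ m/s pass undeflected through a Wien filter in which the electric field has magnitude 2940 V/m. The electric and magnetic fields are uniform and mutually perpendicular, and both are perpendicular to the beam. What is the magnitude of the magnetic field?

Balance of forces in the selector: qE = qvB ⇒ B = E/v.
B = 2940/1.79×10⁵ = 0.0164 T.

B = 0.0164 T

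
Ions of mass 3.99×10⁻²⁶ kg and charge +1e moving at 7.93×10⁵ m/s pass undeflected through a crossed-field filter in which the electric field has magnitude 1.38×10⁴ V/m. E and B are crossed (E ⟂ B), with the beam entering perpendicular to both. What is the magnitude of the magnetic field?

Balance of forces in the selector: qE = qvB ⇒ B = E/v.
B = 1.38×10⁴/7.93×10⁵ = 0.0174 T.

B = 0.0174 T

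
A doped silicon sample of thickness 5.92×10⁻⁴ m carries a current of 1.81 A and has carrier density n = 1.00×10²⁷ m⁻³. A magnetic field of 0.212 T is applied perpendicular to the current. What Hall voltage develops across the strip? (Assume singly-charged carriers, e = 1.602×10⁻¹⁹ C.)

V_H ≈ 4.05×10⁻⁶ V

V_H = IB/(n e t).
V_H = (1.81)(0.212)/((1.00×10²⁷)(1.602×10⁻¹⁹)(5.92×10⁻⁴)) ≈ 4.05×10⁻⁶ V.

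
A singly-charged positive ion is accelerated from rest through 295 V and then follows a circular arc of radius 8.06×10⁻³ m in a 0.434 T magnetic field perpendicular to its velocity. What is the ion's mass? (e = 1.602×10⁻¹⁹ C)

m ≈ 3.32×10⁻²⁷ kg

Combine |q|V = ½mv² and r = mv/(|q|B): eliminate v to get m = qB²r²/(2V).
m = (1.602×10⁻¹⁹)(0.434)²(8.06×10⁻³)²/(2·295) ≈ 3.32×10⁻²⁷ kg.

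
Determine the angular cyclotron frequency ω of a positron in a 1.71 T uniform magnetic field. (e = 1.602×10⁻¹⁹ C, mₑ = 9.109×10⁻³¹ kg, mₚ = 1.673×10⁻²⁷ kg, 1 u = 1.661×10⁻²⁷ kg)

ω ≈ 3.01×10¹¹ rad/s

ω = |q|B/m.
ω = (1.602×10⁻¹⁹)(1.71)/9.109×10⁻³¹ ≈ 3.01×10¹¹ rad/s.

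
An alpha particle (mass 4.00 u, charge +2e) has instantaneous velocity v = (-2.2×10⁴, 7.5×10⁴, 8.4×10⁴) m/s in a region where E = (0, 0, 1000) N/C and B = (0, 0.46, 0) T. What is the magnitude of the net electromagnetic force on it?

|F| ≈ 1.27×10⁻¹⁴ N

v×B = (-3.86×10⁴, 0, -1.01×10⁴) N/C.
E + v×B = (-3.86×10⁴, 0, -9120) N/C.
F = q(E + v×B) = (3.204×10⁻¹⁹ C)·(-3.86×10⁴, 0, -9120) = (-1.24×10⁻¹⁴, 0, -2.92×10⁻¹⁵) N.
|F| = 1.27×10⁻¹⁴ N.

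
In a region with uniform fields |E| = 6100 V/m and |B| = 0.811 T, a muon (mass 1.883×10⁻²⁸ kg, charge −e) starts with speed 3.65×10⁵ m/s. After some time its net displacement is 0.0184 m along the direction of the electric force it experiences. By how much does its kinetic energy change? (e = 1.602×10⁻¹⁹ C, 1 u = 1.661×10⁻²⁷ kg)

ΔKE ≈ 1.80×10⁻¹⁷ J

The magnetic force is always ⟂ v and does no work; only the electric force changes KE.
ΔKE = F_E · d = |q|E d = (1.602×10⁻¹⁹)(6100)(0.0184) ≈ 1.80×10⁻¹⁷ J.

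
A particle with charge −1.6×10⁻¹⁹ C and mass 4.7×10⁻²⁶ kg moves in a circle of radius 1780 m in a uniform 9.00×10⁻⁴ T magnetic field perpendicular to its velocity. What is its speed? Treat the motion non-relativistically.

v ≈ 5.45×10⁶ m/s

From |q|vB = mv²/r, v = |q|Br/m.
v = (1.6×10⁻¹⁹)(9.00×10⁻⁴)(1780)/4.7×10⁻²⁶ ≈ 5.45×10⁶ m/s.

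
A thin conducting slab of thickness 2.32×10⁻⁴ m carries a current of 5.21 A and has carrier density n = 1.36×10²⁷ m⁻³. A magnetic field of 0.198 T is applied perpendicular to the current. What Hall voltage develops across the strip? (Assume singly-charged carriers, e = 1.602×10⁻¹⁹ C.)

V_H = IB/(n e t).
V_H = (5.21)(0.198)/((1.36×10²⁷)(1.602×10⁻¹⁹)(2.32×10⁻⁴)) ≈ 2.04×10⁻⁵ V.

V_H ≈ 2.04×10⁻⁵ V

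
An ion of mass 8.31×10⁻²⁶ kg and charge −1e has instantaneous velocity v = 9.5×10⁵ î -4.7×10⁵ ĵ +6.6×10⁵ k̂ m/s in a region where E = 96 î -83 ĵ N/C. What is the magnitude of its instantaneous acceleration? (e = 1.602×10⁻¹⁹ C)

Only an electric field acts, so F = qE = (−1.602×10⁻¹⁹ C)·(96.0, -83.0, 0) = (-1.54×10⁻¹⁷, 1.33×10⁻¹⁷, 0) N.
|a| = |F|/m = 2.033×10⁻¹⁷/8.31×10⁻²⁶ ≈ 2.45×10⁸ m/s².

|a| ≈ 2.45×10⁸ m/s²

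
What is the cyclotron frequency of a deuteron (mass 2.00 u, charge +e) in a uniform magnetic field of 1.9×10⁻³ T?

f ≈ 1.5×10⁴ Hz

f = |q|B/(2πm).
f = (1.602×10⁻¹⁹)(1.9×10⁻³)/(2π·3.322×10⁻²⁷) ≈ 1.5×10⁴ Hz.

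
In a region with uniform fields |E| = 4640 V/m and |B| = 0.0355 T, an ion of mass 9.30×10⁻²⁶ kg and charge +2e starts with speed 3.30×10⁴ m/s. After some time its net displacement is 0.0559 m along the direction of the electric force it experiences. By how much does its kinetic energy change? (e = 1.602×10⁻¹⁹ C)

The magnetic force is always ⟂ v and does no work; only the electric force changes KE.
ΔKE = F_E · d = |q|E d = (3.204×10⁻¹⁹)(4640)(0.0559) ≈ 8.31×10⁻¹⁷ J.

ΔKE ≈ 8.31×10⁻¹⁷ J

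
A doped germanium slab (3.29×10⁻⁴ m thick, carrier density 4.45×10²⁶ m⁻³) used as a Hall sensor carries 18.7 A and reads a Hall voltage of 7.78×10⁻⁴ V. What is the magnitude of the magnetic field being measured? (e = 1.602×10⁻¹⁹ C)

From V_H = IB/(n e t), B = V_H n e t / I.
B = (7.78×10⁻⁴)(4.45×10²⁶)(1.602×10⁻¹⁹)(3.29×10⁻⁴)/18.7 ≈ 0.976 T.

B ≈ 0.976 T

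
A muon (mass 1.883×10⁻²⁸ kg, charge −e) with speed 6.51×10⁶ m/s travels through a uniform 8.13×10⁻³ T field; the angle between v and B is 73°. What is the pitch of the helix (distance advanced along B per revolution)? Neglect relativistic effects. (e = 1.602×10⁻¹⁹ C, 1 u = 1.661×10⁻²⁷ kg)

p ≈ 1.73 m

v∥ = v cosθ = 6.51×10⁶·cos73° ≈ 1.903×10⁶ m/s.
T = 2πm/(|q|B) = 2π(1.883×10⁻²⁸)/((1.602×10⁻¹⁹)(8.13×10⁻³)) ≈ 9.084×10⁻⁷ s.
pitch = v∥ T = (1.903×10⁶)(9.084×10⁻⁷) ≈ 1.73 m.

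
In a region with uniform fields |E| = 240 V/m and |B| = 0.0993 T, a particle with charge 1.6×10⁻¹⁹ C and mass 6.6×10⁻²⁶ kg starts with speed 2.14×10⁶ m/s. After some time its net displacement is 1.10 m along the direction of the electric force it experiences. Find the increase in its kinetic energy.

The magnetic force is always ⟂ v and does no work; only the electric force changes KE.
ΔKE = F_E · d = |q|E d = (1.6×10⁻¹⁹)(240)(1.10) ≈ 4.22×10⁻¹⁷ J.

ΔKE ≈ 4.22×10⁻¹⁷ J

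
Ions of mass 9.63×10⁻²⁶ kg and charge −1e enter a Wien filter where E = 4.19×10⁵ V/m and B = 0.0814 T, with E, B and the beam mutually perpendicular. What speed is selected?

v = 5.15×10⁶ m/s

Zero net Lorentz force requires |qE| = |q v×B|, i.e. E = vB.
v = E/B = 4.19×10⁵/0.0814 = 5.15×10⁶ m/s.
The result is independent of the particle's charge and mass.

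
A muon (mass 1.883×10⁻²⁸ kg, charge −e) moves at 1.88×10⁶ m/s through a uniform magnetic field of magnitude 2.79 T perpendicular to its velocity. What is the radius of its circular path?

r ≈ 7.92×10⁻⁴ m

The magnetic force provides the centripetal force: |q|vB = mv²/r.
r = mv/(|q|B) = (1.883×10⁻²⁸)(1.88×10⁶)/((1.602×10⁻¹⁹)(2.79)) ≈ 7.92×10⁻⁴ m.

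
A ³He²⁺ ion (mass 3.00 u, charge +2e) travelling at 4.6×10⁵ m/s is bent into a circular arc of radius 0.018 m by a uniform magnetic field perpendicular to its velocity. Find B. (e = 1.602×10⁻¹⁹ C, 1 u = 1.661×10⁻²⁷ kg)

From |q|vB = mv²/r, B = mv/(|q|r).
B = (4.983×10⁻²⁷)(4.6×10⁵)/((3.204×10⁻¹⁹)(0.018)) ≈ 0.40 T.

B ≈ 0.40 T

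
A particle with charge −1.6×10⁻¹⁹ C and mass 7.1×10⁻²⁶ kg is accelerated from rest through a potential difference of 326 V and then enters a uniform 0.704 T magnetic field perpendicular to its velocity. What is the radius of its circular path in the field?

Acceleration: |q|V = ½mv² ⇒ v = √(2|q|V/m) = √(2·1.6×10⁻¹⁹·326/7.1×10⁻²⁶) ≈ 3.833×10⁴ m/s.
In the field: r = mv/(|q|B) = (7.1×10⁻²⁶)(3.833×10⁴)/((1.6×10⁻¹⁹)(0.704)) ≈ 0.0242 m.

r ≈ 0.0242 m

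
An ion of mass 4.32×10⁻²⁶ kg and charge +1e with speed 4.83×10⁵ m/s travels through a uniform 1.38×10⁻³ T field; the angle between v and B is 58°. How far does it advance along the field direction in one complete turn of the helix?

p ≈ 314 m

v∥ = v cosθ = 4.83×10⁵·cos58° ≈ 2.560×10⁵ m/s.
T = 2πm/(|q|B) = 2π(4.32×10⁻²⁶)/((1.602×10⁻¹⁹)(1.38×10⁻³)) ≈ 1.228×10⁻³ s.
pitch = v∥ T = (2.560×10⁵)(1.228×10⁻³) ≈ 314 m.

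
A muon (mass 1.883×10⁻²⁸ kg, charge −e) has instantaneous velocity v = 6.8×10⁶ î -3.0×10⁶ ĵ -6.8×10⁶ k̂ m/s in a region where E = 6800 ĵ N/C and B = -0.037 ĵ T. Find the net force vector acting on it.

v×B = (-2.52×10⁵, 0, -2.52×10⁵) N/C.
E + v×B = (-2.52×10⁵, 6800, -2.52×10⁵) N/C.
F = q(E + v×B) = (−1.602×10⁻¹⁹ C)·(-2.52×10⁵, 6800, -2.52×10⁵) = (4.03×10⁻¹⁴, -1.09×10⁻¹⁵, 4.03×10⁻¹⁴) N.

F ≈ (4.03×10⁻¹⁴, -1.09×10⁻¹⁵, 4.03×10⁻¹⁴) N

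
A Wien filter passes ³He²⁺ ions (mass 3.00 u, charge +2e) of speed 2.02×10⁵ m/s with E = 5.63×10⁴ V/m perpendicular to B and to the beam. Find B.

Balance of forces in the selector: qE = qvB ⇒ B = E/v.
B = 5.63×10⁴/2.02×10⁵ = 0.279 T.

B = 0.279 T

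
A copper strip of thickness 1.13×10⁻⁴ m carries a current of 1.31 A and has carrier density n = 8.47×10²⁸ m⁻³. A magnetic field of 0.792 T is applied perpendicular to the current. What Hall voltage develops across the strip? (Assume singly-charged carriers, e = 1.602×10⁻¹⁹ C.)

V_H ≈ 6.77×10⁻⁷ V

V_H = IB/(n e t).
V_H = (1.31)(0.792)/((8.47×10²⁸)(1.602×10⁻¹⁹)(1.13×10⁻⁴)) ≈ 6.77×10⁻⁷ V.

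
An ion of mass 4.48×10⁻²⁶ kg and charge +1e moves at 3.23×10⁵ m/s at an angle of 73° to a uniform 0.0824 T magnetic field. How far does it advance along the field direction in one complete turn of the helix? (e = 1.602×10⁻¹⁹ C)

v∥ = v cosθ = 3.23×10⁵·cos73° ≈ 9.444×10⁴ m/s.
T = 2πm/(|q|B) = 2π(4.48×10⁻²⁶)/((1.602×10⁻¹⁹)(0.0824)) ≈ 2.132×10⁻⁵ s.
pitch = v∥ T = (9.444×10⁴)(2.132×10⁻⁵) ≈ 2.01 m.

p ≈ 2.01 m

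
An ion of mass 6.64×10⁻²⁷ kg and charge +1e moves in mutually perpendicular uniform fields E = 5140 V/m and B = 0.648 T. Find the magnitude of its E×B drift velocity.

v_d ≈ 7930 m/s

In crossed fields the guiding centre drifts at v_d = |E×B|/B² = E/B, independent of charge and mass.
v_d = 5140/0.648 = 7930 m/s.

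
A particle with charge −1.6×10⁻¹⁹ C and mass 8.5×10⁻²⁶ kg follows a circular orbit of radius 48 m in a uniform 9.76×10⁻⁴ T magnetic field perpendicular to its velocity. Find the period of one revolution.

T ≈ 3.42×10⁻³ s

The cyclotron period depends only on m, q, B: T = 2πm/(|q|B).
T = 2π(8.5×10⁻²⁶)/((1.6×10⁻¹⁹)(9.76×10⁻⁴)) ≈ 3.42×10⁻³ s.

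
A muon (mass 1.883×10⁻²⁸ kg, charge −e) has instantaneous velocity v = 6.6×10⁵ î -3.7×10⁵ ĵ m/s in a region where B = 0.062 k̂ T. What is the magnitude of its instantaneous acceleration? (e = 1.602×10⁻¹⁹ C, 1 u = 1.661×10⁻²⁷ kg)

|a| ≈ 3.99×10¹³ m/s²

v×B = (-2.29×10⁴, -4.09×10⁴, 0) N/C.
F = q v×B = (−1.602×10⁻¹⁹ C)·(-2.29×10⁴, -4.09×10⁴, 0) = (3.67×10⁻¹⁵, 6.56×10⁻¹⁵, 0) N.
|a| = |F|/m = 7.515×10⁻¹⁵/1.883×10⁻²⁸ ≈ 3.99×10¹³ m/s².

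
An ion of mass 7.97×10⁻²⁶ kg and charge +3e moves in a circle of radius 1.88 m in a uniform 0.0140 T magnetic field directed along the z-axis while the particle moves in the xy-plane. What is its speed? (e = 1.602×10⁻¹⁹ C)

v ≈ 1.59×10⁵ m/s

From |q|vB = mv²/r, v = |q|Br/m.
v = (4.806×10⁻¹⁹)(0.0140)(1.88)/7.97×10⁻²⁶ ≈ 1.59×10⁵ m/s.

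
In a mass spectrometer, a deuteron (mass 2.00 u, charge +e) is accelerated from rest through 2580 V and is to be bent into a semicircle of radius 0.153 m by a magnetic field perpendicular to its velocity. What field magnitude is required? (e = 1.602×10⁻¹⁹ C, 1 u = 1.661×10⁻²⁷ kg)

v = √(2|q|V/m) = √(2·1.602×10⁻¹⁹·2580/3.322×10⁻²⁷) ≈ 4.988×10⁵ m/s.
B = mv/(|q|r) = (3.322×10⁻²⁷)(4.988×10⁵)/((1.602×10⁻¹⁹)(0.153)) ≈ 0.0676 T.

B ≈ 0.0676 T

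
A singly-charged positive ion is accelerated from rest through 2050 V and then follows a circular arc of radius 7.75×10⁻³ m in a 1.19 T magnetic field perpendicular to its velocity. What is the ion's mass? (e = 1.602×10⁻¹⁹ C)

m ≈ 3.32×10⁻²⁷ kg

Combine |q|V = ½mv² and r = mv/(|q|B): eliminate v to get m = qB²r²/(2V).
m = (1.602×10⁻¹⁹)(1.19)²(7.75×10⁻³)²/(2·2050) ≈ 3.32×10⁻²⁷ kg.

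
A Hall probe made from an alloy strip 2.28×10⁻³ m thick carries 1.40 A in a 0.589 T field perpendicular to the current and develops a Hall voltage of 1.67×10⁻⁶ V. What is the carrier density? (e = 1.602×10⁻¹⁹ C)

From V_H = IB/(n e t), n = IB/(V_H e t).
n = (1.40)(0.589)/((1.67×10⁻⁶)(1.602×10⁻¹⁹)(2.28×10⁻³)) ≈ 1.35×10²⁷ m⁻³.

n ≈ 1.35×10²⁷ m⁻³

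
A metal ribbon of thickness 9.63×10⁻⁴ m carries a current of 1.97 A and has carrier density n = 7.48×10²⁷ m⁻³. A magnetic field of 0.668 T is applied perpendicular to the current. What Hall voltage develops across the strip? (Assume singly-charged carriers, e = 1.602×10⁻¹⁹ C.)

V_H = IB/(n e t).
V_H = (1.97)(0.668)/((7.48×10²⁷)(1.602×10⁻¹⁹)(9.63×10⁻⁴)) ≈ 1.14×10⁻⁶ V.

V_H ≈ 1.14×10⁻⁶ V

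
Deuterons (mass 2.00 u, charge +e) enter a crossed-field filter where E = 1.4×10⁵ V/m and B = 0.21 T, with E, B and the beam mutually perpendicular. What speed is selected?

Straight-line motion ⇒ electric and magnetic forces cancel, so E = vB.
v = E/B = 1.4×10⁵/0.21 = 6.7×10⁵ m/s.

v = 6.7×10⁵ m/s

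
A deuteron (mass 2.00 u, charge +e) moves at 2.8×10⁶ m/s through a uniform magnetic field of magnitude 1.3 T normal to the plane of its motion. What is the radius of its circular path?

The magnetic force provides the centripetal force: |q|vB = mv²/r.
r = mv/(|q|B) = (3.322×10⁻²⁷)(2.8×10⁶)/((1.602×10⁻¹⁹)(1.3)) ≈ 0.045 m.

r ≈ 0.045 m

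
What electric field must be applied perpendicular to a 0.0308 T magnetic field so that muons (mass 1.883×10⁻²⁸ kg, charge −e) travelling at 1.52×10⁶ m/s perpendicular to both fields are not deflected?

For straight-line motion qE = qvB, so E = vB.
E = 1.52×10⁶ × 0.0308 = 4.68×10⁴ V/m.

E = 4.68×10⁴ V/m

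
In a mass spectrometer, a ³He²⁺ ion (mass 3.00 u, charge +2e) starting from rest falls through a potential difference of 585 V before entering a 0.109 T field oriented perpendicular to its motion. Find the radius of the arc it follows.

r ≈ 0.0391 m

Acceleration: |q|V = ½mv² ⇒ v = √(2|q|V/m) = √(2·3.204×10⁻¹⁹·585/4.983×10⁻²⁷) ≈ 2.743×10⁵ m/s.
In the field: r = mv/(|q|B) = (4.983×10⁻²⁷)(2.743×10⁵)/((3.204×10⁻¹⁹)(0.109)) ≈ 0.0391 m.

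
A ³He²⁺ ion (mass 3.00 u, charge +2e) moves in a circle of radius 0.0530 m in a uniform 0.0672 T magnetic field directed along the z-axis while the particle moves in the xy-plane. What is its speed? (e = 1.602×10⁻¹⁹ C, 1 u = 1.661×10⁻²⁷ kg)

v ≈ 2.29×10⁵ m/s

From |q|vB = mv²/r, v = |q|Br/m.
v = (3.204×10⁻¹⁹)(0.0672)(0.0530)/4.983×10⁻²⁷ ≈ 2.29×10⁵ m/s.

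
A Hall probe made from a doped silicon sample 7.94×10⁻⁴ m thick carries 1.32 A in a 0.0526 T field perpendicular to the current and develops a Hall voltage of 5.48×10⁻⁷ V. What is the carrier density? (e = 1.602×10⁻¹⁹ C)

n ≈ 9.96×10²⁶ m⁻³

From V_H = IB/(n e t), n = IB/(V_H e t).
n = (1.32)(0.0526)/((5.48×10⁻⁷)(1.602×10⁻¹⁹)(7.94×10⁻⁴)) ≈ 9.96×10²⁶ m⁻³.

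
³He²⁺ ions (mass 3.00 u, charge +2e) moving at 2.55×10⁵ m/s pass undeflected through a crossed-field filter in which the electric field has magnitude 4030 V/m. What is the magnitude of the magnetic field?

B = 0.0158 T

Balance of forces in the selector: qE = qvB ⇒ B = E/v.
B = 4030/2.55×10⁵ = 0.0158 T.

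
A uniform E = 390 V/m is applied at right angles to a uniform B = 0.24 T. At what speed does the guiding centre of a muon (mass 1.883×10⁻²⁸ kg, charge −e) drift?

The E×B drift speed is v_d = E/B.
v_d = 390/0.24 = 1600 m/s.

v_d ≈ 1600 m/s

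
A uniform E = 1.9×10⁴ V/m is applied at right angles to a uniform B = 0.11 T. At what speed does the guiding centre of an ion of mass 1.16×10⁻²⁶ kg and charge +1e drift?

The steady drift has the magnetic force balancing the electric force, so v_d = E/B.
v_d = 1.9×10⁴/0.11 = 1.7×10⁵ m/s.

v_d ≈ 1.7×10⁵ m/s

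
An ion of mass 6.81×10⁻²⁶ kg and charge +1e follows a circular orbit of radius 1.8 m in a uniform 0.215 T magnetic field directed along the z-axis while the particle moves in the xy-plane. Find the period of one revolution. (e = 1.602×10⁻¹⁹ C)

The cyclotron period depends only on m, q, B: T = 2πm/(|q|B).
T = 2π(6.81×10⁻²⁶)/((1.602×10⁻¹⁹)(0.215)) ≈ 1.24×10⁻⁵ s.

T ≈ 1.24×10⁻⁵ s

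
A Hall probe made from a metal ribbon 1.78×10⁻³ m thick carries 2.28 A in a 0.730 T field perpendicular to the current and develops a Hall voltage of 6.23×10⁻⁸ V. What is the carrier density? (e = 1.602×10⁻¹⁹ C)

From V_H = IB/(n e t), n = IB/(V_H e t).
n = (2.28)(0.730)/((6.23×10⁻⁸)(1.602×10⁻¹⁹)(1.78×10⁻³)) ≈ 9.37×10²⁸ m⁻³.

n ≈ 9.37×10²⁸ m⁻³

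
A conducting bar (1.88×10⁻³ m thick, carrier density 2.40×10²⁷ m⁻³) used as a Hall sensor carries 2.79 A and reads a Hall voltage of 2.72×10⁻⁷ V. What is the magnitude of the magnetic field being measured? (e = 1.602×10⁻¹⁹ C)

B ≈ 0.0705 T

From V_H = IB/(n e t), B = V_H n e t / I.
B = (2.72×10⁻⁷)(2.40×10²⁷)(1.602×10⁻¹⁹)(1.88×10⁻³)/2.79 ≈ 0.0705 T.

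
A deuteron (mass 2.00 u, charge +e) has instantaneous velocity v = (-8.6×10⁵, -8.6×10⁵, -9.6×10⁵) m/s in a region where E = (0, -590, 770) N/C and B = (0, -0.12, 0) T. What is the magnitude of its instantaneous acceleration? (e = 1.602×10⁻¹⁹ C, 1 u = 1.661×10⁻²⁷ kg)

v×B = (-1.15×10⁵, 0, 1.03×10⁵) N/C.
E + v×B = (-1.15×10⁵, -590, 1.04×10⁵) N/C.
F = q(E + v×B) = (1.602×10⁻¹⁹ C)·(-1.15×10⁵, -590, 1.04×10⁵) = (-1.85×10⁻¹⁴, -9.45×10⁻¹⁷, 1.67×10⁻¹⁴) N.
|a| = |F|/m = 2.486×10⁻¹⁴/3.322×10⁻²⁷ ≈ 7.48×10¹² m/s².

|a| ≈ 7.48×10¹² m/s²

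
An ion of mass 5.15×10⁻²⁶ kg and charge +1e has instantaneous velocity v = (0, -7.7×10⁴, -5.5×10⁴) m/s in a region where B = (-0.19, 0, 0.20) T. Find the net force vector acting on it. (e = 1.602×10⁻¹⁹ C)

v×B = (-1.54×10⁴, 1.04×10⁴, -1.46×10⁴) N/C.
F = q v×B = (1.602×10⁻¹⁹ C)·(-1.54×10⁴, 1.04×10⁴, -1.46×10⁴) = (-2.47×10⁻¹⁵, 1.67×10⁻¹⁵, -2.34×10⁻¹⁵) N.

F ≈ (-2.47×10⁻¹⁵, 1.67×10⁻¹⁵, -2.34×10⁻¹⁵) N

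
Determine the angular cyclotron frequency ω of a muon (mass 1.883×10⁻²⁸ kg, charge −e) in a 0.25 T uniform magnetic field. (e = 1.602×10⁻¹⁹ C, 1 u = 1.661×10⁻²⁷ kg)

ω = |q|B/m.
ω = (1.602×10⁻¹⁹)(0.25)/1.883×10⁻²⁸ ≈ 2.1×10⁸ rad/s.

ω ≈ 2.1×10⁸ rad/s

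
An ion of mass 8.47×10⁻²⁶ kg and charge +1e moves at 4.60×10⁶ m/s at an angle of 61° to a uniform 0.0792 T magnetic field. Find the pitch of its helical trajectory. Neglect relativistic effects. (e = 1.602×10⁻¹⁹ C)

p ≈ 93.5 m

v∥ = v cosθ = 4.60×10⁶·cos61° ≈ 2.230×10⁶ m/s.
T = 2πm/(|q|B) = 2π(8.47×10⁻²⁶)/((1.602×10⁻¹⁹)(0.0792)) ≈ 4.194×10⁻⁵ s.
pitch = v∥ T = (2.230×10⁶)(4.194×10⁻⁵) ≈ 93.5 m.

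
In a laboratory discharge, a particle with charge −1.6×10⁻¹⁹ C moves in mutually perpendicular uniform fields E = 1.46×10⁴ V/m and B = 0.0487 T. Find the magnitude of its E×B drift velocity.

In crossed fields the guiding centre drifts at v_d = |E×B|/B² = E/B, independent of charge and mass.
v_d = 1.46×10⁴/0.0487 = 3.00×10⁵ m/s.

v_d ≈ 3.00×10⁵ m/s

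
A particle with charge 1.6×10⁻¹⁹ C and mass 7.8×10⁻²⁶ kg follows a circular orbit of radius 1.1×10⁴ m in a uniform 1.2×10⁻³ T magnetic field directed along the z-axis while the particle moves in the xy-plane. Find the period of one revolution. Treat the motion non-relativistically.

The cyclotron period depends only on m, q, B: T = 2πm/(|q|B).
T = 2π(7.8×10⁻²⁶)/((1.6×10⁻¹⁹)(1.2×10⁻³)) ≈ 2.6×10⁻³ s.

T ≈ 2.6×10⁻³ s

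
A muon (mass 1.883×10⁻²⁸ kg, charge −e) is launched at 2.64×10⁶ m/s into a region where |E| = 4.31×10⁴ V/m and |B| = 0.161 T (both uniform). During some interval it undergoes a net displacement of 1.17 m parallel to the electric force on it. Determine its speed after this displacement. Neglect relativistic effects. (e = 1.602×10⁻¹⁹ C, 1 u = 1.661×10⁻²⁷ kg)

v_f ≈ 9.63×10⁶ m/s

B does no work; ΔKE = |q|E d.
½mv_f² = ½mv₀² + |q|Ed = ½(1.883×10⁻²⁸)(2.64×10⁶)² + (1.602×10⁻¹⁹)(4.31×10⁴)(1.17) ≈ 6.562×10⁻¹⁶ J + 8.078×10⁻¹⁵ J ≈ 8.735×10⁻¹⁵ J.
v_f = √(2·8.735×10⁻¹⁵/1.883×10⁻²⁸) ≈ 9.63×10⁶ m/s.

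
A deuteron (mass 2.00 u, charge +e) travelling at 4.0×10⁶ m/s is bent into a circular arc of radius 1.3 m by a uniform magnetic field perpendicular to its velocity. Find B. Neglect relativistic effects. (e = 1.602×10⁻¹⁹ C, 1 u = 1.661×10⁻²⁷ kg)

B ≈ 0.064 T

From |q|vB = mv²/r, B = mv/(|q|r).
B = (3.322×10⁻²⁷)(4.0×10⁶)/((1.602×10⁻¹⁹)(1.3)) ≈ 0.064 T.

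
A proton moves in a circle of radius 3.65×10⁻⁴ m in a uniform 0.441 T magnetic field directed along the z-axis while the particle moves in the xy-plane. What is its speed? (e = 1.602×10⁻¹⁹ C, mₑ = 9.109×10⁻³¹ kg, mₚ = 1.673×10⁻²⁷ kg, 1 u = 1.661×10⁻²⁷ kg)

v ≈ 1.54×10⁴ m/s

From |q|vB = mv²/r, v = |q|Br/m.
v = (1.602×10⁻¹⁹)(0.441)(3.65×10⁻⁴)/1.673×10⁻²⁷ ≈ 1.54×10⁴ m/s.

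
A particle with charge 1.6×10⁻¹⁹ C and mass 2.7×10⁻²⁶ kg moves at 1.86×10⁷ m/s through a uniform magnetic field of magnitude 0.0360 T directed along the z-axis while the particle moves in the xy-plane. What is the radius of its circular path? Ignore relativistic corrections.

The magnetic force provides the centripetal force: |q|vB = mv²/r.
r = mv/(|q|B) = (2.7×10⁻²⁶)(1.86×10⁷)/((1.6×10⁻¹⁹)(0.0360)) ≈ 87.2 m.

r ≈ 87.2 m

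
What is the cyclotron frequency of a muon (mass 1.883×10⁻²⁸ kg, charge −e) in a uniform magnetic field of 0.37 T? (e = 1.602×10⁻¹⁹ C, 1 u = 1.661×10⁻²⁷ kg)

f ≈ 5.0×10⁷ Hz

f = |q|B/(2πm).
f = (1.602×10⁻¹⁹)(0.37)/(2π·1.883×10⁻²⁸) ≈ 5.0×10⁷ Hz.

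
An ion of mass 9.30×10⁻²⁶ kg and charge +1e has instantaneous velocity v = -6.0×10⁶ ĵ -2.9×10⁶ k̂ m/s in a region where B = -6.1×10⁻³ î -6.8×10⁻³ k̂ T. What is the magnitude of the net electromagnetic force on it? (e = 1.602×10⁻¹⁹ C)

|F| ≈ 9.23×10⁻¹⁵ N

v×B = (4.08×10⁴, 1.77×10⁴, -3.66×10⁴) N/C.
F = q v×B = (1.602×10⁻¹⁹ C)·(4.08×10⁴, 1.77×10⁴, -3.66×10⁴) = (6.54×10⁻¹⁵, 2.83×10⁻¹⁵, -5.86×10⁻¹⁵) N.
|F| = 9.23×10⁻¹⁵ N.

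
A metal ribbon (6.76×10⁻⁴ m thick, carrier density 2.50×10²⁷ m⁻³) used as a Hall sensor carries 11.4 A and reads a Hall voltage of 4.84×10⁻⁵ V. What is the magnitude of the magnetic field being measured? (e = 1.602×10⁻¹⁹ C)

B ≈ 1.15 T

From V_H = IB/(n e t), B = V_H n e t / I.
B = (4.84×10⁻⁵)(2.50×10²⁷)(1.602×10⁻¹⁹)(6.76×10⁻⁴)/11.4 ≈ 1.15 T.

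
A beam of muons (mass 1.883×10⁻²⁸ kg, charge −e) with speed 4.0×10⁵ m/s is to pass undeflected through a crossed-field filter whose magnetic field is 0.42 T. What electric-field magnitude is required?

E = 1.7×10⁵ V/m

For straight-line motion qE = qvB, so E = vB.
E = 4.0×10⁵ × 0.42 = 1.7×10⁵ V/m.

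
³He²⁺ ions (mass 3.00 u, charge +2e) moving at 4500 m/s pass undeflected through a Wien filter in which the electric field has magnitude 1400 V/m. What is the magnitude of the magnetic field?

Balance of forces in the selector: qE = qvB ⇒ B = E/v.
B = 1400/4500 = 0.31 T.

B = 0.31 T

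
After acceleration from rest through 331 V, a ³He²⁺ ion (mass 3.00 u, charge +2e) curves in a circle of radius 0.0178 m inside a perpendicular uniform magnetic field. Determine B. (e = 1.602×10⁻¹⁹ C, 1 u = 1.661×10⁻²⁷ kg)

B ≈ 0.180 T

v = √(2|q|V/m) = √(2·3.204×10⁻¹⁹·331/4.983×10⁻²⁷) ≈ 2.063×10⁵ m/s.
B = mv/(|q|r) = (4.983×10⁻²⁷)(2.063×10⁵)/((3.204×10⁻¹⁹)(0.0178)) ≈ 0.180 T.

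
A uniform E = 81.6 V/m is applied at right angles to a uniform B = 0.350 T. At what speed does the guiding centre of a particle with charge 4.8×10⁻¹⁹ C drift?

In crossed fields the guiding centre drifts at v_d = |E×B|/B² = E/B, independent of charge and mass.
v_d = 81.6/0.350 = 233 m/s.

v_d ≈ 233 m/s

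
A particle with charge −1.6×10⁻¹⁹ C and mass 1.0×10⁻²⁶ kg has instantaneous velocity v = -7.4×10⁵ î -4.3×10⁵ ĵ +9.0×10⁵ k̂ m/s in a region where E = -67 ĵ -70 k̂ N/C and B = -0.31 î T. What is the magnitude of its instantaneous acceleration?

v×B = (0, -2.79×10⁵, -1.33×10⁵) N/C.
E + v×B = (0, -2.79×10⁵, -1.33×10⁵) N/C.
F = q(E + v×B) = (−1.6×10⁻¹⁹ C)·(0, -2.79×10⁵, -1.33×10⁵) = (0, 4.47×10⁻¹⁴, 2.13×10⁻¹⁴) N.
|a| = |F|/m = 4.949×10⁻¹⁴/1.0×10⁻²⁶ ≈ 4.95×10¹² m/s².

|a| ≈ 4.95×10¹² m/s²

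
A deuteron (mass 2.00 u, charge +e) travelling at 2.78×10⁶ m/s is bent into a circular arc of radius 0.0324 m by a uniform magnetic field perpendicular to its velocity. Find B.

B ≈ 1.78 T

From |q|vB = mv²/r, B = mv/(|q|r).
B = (3.322×10⁻²⁷)(2.78×10⁶)/((1.602×10⁻¹⁹)(0.0324)) ≈ 1.78 T.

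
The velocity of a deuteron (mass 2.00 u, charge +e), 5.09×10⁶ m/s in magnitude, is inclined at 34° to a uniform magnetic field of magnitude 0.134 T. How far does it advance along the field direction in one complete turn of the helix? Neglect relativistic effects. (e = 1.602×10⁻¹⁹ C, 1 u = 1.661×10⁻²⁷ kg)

p ≈ 4.10 m

v∥ = v cosθ = 5.09×10⁶·cos34° ≈ 4.220×10⁶ m/s.
T = 2πm/(|q|B) = 2π(3.322×10⁻²⁷)/((1.602×10⁻¹⁹)(0.134)) ≈ 9.723×10⁻⁷ s.
pitch = v∥ T = (4.220×10⁶)(9.723×10⁻⁷) ≈ 4.10 m.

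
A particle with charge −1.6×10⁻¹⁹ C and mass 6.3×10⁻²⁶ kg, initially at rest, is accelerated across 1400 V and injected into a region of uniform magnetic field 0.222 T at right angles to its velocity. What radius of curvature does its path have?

r ≈ 0.150 m

Acceleration: |q|V = ½mv² ⇒ v = √(2|q|V/m) = √(2·1.6×10⁻¹⁹·1400/6.3×10⁻²⁶) ≈ 8.433×10⁴ m/s.
In the field: r = mv/(|q|B) = (6.3×10⁻²⁶)(8.433×10⁴)/((1.6×10⁻¹⁹)(0.222)) ≈ 0.150 m.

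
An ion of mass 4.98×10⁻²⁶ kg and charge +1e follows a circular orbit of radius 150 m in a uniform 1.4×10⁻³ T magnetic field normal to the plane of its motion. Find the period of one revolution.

T ≈ 1.4×10⁻³ s

The cyclotron period depends only on m, q, B: T = 2πm/(|q|B).
T = 2π(4.98×10⁻²⁶)/((1.602×10⁻¹⁹)(1.4×10⁻³)) ≈ 1.4×10⁻³ s.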